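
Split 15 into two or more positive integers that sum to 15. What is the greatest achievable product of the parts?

Fill m[k] for k=2..15: at each k try every first piece i and multiply by the better of (k−i) uncut or m[k−i].
m[2] = 1·max(1,0) = 1·1 = 1
m[3] = 1·max(2,1) = 1·2 = 2
m[4] = 2·max(2,1) = 2·2 = 4
m[5] = 2·max(3,2) = 2·3 = 6
m[6] = 3·max(3,2) = 3·3 = 9
m[7] = 2·max(5,6) = 2·6 = 12
m[8] = 2·max(6,9) = 2·9 = 18
m[9] = 3·max(6,9) = 3·9 = 27
m[10] = 2·max(8,18) = 2·18 = 36
m[11] = 2·max(9,27) = 2·27 = 54
m[12] = 3·max(9,27) = 3·27 = 81
m[13] = 2·max(11,54) = 2·54 = 108
m[14] = 2·max(12,81) = 2·81 = 162
m[15] = 3·max(12,81) = 3·81 = 243
One optimal split: 3 + 3 + 3 + 3 + 3; product 3·3·3·3·3 = 243.

243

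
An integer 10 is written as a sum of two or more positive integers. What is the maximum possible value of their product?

Let f[k] be the best product for length k (with at least one cut). For each first piece i, the rest contributes max(k−i, f[k−i]).
Small cases: f[2]=1.
f[3] = max(1×2, 2×1) = 2
f[4] = max(1×3, 2×2, 3×1) = 4
f[5] = max(1×4, 2×3, 3×2, 4×1) = 6
f[6] = max(1×6, 2×4, 3×3, 4×2, 5×1) = 9
f[7] = max(1×9, 2×6, 3×4, 4×3, 5×2, 6×1) = 12
f[8] = max(1×12, 2×9, 3×6, …, 6×2, 7×1) = 18
f[9] = max(1×18, 2×12, 3×9, …, 7×2, 8×1) = 27
f[10] = max(1×27, 2×18, 3×12, …, 8×2, 9×1) = 36
One optimal split: 3 + 3 + 2 + 2; product 3×3×2×2 = 36.

36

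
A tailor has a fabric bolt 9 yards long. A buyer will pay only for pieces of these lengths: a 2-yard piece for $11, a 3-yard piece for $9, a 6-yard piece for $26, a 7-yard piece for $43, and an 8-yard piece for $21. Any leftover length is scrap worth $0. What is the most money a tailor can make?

54

Let r[k] be the best obtainable value from length k. For each k, try every first piece i and keep the best of price[i] + r[k−i].
r[1] = 0
r[2] = 11
r[3] = max(11+0, 9+0) = 11
r[4] = max(11+11, 9+0) = 22
r[5] = max(11+11, 9+11) = 22
r[6] = max(11+22, 9+11, 26+0) = 33
r[7] = max(11+22, 9+22, 26+0, 43+0) = 43
r[8] = max(11+33, 9+22, 26+11, 43+0, 21+0) = 44
r[9] = max(11+43, 9+33, 26+11, 43+11, 21+0) = 54
One optimal cutting: 7 + 2 → $54.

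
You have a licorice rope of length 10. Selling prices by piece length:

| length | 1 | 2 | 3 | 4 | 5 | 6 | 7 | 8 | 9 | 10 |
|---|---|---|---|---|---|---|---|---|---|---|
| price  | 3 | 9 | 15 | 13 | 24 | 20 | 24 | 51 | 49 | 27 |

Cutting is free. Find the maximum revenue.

60

Consider every possible first cut. v[k] is the best of p[i]+v[k−i] over all sellable i≤k.
v[1] = 3
v[2] = 9
v[3] = 15
v[4] = 18  (first piece 1, then v[3]=15)
v[5] = 24  (first piece 2, then v[3]=15)
v[6] = 30  (first piece 3, then v[3]=15)
v[7] = 33  (first piece 1, then v[6]=30)
v[8] = 51
v[9] = 54  (first piece 1, then v[8]=51)
v[10] = 60  (first piece 2, then v[8]=51)
One optimal cutting: 8 + 2 → ¢51 + ¢9 = ¢60.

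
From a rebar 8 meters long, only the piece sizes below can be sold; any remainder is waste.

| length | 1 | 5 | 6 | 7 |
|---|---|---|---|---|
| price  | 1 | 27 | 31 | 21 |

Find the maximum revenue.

Let best[k] be the best obtainable value from length k. For each k, try every first piece i and keep the best of price[i] + best[k−i].
best[1] = 1
best[2] = 2  (first piece 1, then best[1]=1)
best[3] = 3  (first piece 1, then best[2]=2)
best[4] = 4  (first piece 1, then best[3]=3)
best[5] = max(1+4, 27+0) = 27
best[6] = max(1+27, 27+1, 31+0) = 31
best[7] = max(1+31, 27+2, 31+1, 21+0) = 32
best[8] = max(1+32, 27+3, 31+2, 21+1) = 33
One optimal cutting: 6 + 1 + 1 → ₹33.

33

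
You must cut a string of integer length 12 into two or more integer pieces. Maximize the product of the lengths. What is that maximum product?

Let prod[k] be the best product for length k (with at least one cut). For each first piece i, the rest contributes max(k−i, prod[k−i]).
Small cases: prod[2]=1, prod[3]=2, prod[4]=4.
prod[5] = max(1×4, 2×3, 3×2, 4×1) = 6
prod[6] = max(1×6, 2×4, 3×3, 4×2, 5×1) = 9
prod[7] = max(1×9, 2×6, 3×4, 4×3, 5×2, 6×1) = 12
prod[8] = max(1×12, 2×9, 3×6, …, 6×2, 7×1) = 18
prod[9] = max(1×18, 2×12, 3×9, …, 7×2, 8×1) = 27
prod[10] = max(1×27, 2×18, 3×12, …, 8×2, 9×1) = 36
prod[11] = max(1×36, 2×27, 3×18, …, 9×2, 10×1) = 54
prod[12] = max(1×54, 2×36, 3×27, …, 10×2, 11×1) = 81
One optimal split: 3 + 3 + 3 + 3; product 3×3×3×3 = 81.

81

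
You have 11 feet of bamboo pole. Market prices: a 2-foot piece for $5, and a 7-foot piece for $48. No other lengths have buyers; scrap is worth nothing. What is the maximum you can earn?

Let best[k] be the best obtainable value from length k. For each k, try every first piece i and keep the best of price[i] + best[k−i].
best[1] = 0
best[2] = 5
best[3] = 5
best[4] = 10  (first piece 2, then best[2]=5)
best[5] = 10
best[6] = 15  (first piece 2, then best[4]=10)
best[7] = 48
best[8] = 48
best[9] = 53  (first piece 2, then best[7]=48)
best[10] = 53
best[11] = 58  (first piece 2, then best[9]=53)
One optimal cutting: 7 + 2 + 2 → $58.

58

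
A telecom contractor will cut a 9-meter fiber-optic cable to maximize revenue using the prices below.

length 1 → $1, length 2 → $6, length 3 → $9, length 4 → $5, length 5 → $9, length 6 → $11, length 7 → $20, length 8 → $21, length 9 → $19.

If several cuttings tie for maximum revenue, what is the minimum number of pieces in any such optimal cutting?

Let r[k] be the best obtainable value from length k. For each k, try every first piece i and keep the best of price[i] + r[k−i].
r[1] = 1
r[2] = 6
r[3] = 9
r[4] = 12  (first piece 2, then r[2]=6)
r[5] = 15  (first piece 2, then r[3]=9)
r[6] = 18  (first piece 2, then r[4]=12)
r[7] = 21  (first piece 2, then r[5]=15)
r[8] = 24  (first piece 2, then r[6]=18)
r[9] = 27  (first piece 2, then r[7]=21)
Maximum revenue is $27.
Now minimize piece count subject to staying optimal: for each k, pieces[k] = 1 + min over i with p[i]+r[k−i]=r[k] of pieces[k−i].
pieces[6] = 2
pieces[7] = 3
pieces[8] = 3
pieces[9] = 3

3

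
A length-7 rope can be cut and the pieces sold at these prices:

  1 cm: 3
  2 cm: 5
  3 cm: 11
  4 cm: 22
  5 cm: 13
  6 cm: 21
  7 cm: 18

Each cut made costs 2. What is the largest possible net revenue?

Consider every possible first cut. net[k] is the best of p[i]+net[k−i] over all sellable i≤k, charging 2 whenever i<k.
net[1] = 3
net[2] = 5
net[3] = 11
net[4] = 22
net[5] = 23  (first piece 1, then net[4]=22)
net[6] = 25  (first piece 2, then net[4]=22)
net[7] = 31  (first piece 3, then net[4]=22)
One optimal plan: pieces 4 + 3 (1 cut) → 33 − 2 = 31.

31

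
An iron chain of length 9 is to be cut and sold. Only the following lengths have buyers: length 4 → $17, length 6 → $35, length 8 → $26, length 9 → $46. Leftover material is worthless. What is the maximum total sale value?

46

Consider every possible first cut. best[k] is the best of p[i]+best[k−i] over all sellable i≤k.
best[1] = 0
best[2] = 0
best[3] = 0
best[4] = 17
best[5] = 17
best[6] = 35
best[7] = 35
best[8] = 35
best[9] = 46
One optimal cutting: 9 → $46.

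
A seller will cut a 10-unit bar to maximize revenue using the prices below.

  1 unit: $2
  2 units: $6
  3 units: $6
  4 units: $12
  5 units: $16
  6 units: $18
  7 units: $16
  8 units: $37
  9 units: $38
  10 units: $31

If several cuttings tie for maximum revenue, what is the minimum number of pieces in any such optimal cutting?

2

Consider every possible first cut. r[k] is the best of p[i]+r[k−i] over all sellable i≤k.
r[1] = 2
r[2] = max(2+2, 6+0) = 6
r[3] = max(2+6, 6+2, 6+0) = 8
r[4] = max(2+8, 6+6, 6+2, 12+0) = 12
r[5] = max(2+12, 6+8, 6+6, 12+2, 16+0) = 16
r[6] = max(2+16, 6+12, 6+8, 12+6, 16+2, 18+0) = 18
r[7] = max(2+18, 6+16, 6+12, …, 18+2, 16+0) = 22
r[8] = max(2+22, 6+18, 6+16, …, 16+2, 37+0) = 37
r[9] = max(2+37, 6+22, 6+18, …, 37+2, 38+0) = 39
r[10] = max(2+39, 6+37, 6+22, …, 38+2, 31+0) = 43
Maximum revenue is $43.
Now minimize piece count subject to staying optimal: for each k, pieces[k] = 1 + min over i with p[i]+r[k−i]=r[k] of pieces[k−i].
pieces[7] = 2
pieces[8] = 1
pieces[9] = 2
pieces[10] = 2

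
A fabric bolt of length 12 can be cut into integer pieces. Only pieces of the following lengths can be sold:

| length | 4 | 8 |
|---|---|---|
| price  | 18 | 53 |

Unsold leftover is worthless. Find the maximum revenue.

Consider every possible first cut. f[k] is the best of p[i]+f[k−i] over all sellable i≤k.
f[1] = 0
f[2] = 0
f[3] = 0
f[4] = 18
f[5] = 18
f[6] = 18
f[7] = 18
f[8] = max(18+18, 53+0) = 53
f[9] = max(18+18, 53+0) = 53
f[10] = max(18+18, 53+0) = 53
f[11] = max(18+18, 53+0) = 53
f[12] = max(18+53, 53+18) = 71
One optimal cutting: 8 + 4 → $71.

71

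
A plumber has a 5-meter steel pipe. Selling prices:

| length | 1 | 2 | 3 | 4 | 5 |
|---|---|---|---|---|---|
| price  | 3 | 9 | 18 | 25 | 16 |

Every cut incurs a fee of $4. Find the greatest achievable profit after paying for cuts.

24

Consider every possible first cut. v[k] is the best of p[i]+v[k−i] over all sellable i≤k, charging 4 whenever i<k.
v[1] = 3
v[2] = max(3+3-4, 9+0) = 9
v[3] = max(3+9-4, 9+3-4, 18+0) = 18
v[4] = max(3+18-4, 9+9-4, 18+3-4, 25+0) = 25
v[5] = max(3+25-4, 9+18-4, 18+9-4, 25+3-4, 16+0) = 24
One optimal plan: pieces 4 + 1 (1 cut) → $28 − $4 = $24.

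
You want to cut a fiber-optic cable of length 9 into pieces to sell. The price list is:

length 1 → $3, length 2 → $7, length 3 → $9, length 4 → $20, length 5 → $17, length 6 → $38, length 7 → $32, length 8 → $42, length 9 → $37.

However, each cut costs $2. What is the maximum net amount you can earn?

45

Let v[k] be the best obtainable value from length k. For each k, try every first piece i and keep the best of price[i] + v[k−i] minus the 2 cut fee when i<k.
v[1] = 3
v[2] = max(3+3-2, 7+0) = 7
v[3] = max(3+7-2, 7+3-2, 9+0) = 9
v[4] = max(3+9-2, 7+7-2, 9+3-2, 20+0) = 20
v[5] = max(3+20-2, 7+9-2, 9+7-2, 20+3-2, 17+0) = 21
v[6] = max(3+21-2, 7+20-2, 9+9-2, 20+7-2, 17+3-2, 38+0) = 38
v[7] = max(3+38-2, 7+21-2, 9+20-2, …, 38+3-2, 32+0) = 39
v[8] = max(3+39-2, 7+38-2, 9+21-2, …, 32+3-2, 42+0) = 43
v[9] = max(3+43-2, 7+39-2, 9+38-2, …, 42+3-2, 37+0) = 45
One optimal plan: pieces 6 + 3 (1 cut) → $47 − $2 = $45.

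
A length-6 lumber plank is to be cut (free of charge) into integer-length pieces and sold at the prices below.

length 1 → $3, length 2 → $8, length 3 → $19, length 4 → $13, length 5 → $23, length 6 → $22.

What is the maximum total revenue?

38

Let best[k] be the best obtainable value from length k. For each k, try every first piece i and keep the best of price[i] + best[k−i].
best[1] = 3
best[2] = max(3+3, 8+0) = 8
best[3] = max(3+8, 8+3, 19+0) = 19
best[4] = max(3+19, 8+8, 19+3, 13+0) = 22
best[5] = max(3+22, 8+19, 19+8, 13+3, 23+0) = 27
best[6] = max(3+27, 8+22, 19+19, 13+8, 23+3, 22+0) = 38
One optimal cutting: 3 + 3 → $19 + $19 = $38.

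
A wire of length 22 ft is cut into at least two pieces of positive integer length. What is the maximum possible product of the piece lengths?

2916

Let g[k] be the best product for length k (with at least one cut). For each first piece i, the rest contributes max(k−i, g[k−i]).
Small cases: g[2]=1, g[3]=2, g[4]=4, g[5]=6, g[6]=9, g[7]=12, g[8]=18, g[9]=27, g[10]=36, g[11]=54, g[12]=81, g[13]=108, g[14]=162, g[15]=243, g[16]=324, g[17]=486.
g[18] = 3×max(15,243) = 3×243 = 729
g[19] = 2×max(17,486) = 2×486 = 972
g[20] = 2×max(18,729) = 2×729 = 1458
g[21] = 3×max(18,729) = 3×729 = 2187
g[22] = 2×max(20,1458) = 2×1458 = 2916
One optimal split: 3 + 3 + 3 + 3 + 3 + 3 + 2 + 2; product 3×3×3×3×3×3×2×2 = 2916.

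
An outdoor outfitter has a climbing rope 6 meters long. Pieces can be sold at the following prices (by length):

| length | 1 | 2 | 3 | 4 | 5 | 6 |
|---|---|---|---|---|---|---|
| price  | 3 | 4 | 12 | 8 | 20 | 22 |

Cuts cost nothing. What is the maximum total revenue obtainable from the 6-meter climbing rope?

Build R[k] bottom-up: R[k] = max over allowed piece i of (p[i] + R[k−i]).
R[1] = 3
R[2] = max(3+3, 4+0) = 6
R[3] = max(3+6, 4+3, 12+0) = 12
R[4] = max(3+12, 4+6, 12+3, 8+0) = 15
R[5] = max(3+15, 4+12, 12+6, 8+3, 20+0) = 20
R[6] = max(3+20, 4+15, 12+12, 8+6, 20+3, 22+0) = 24
One optimal cutting: 3 + 3 → €12 + €12 = €24.

24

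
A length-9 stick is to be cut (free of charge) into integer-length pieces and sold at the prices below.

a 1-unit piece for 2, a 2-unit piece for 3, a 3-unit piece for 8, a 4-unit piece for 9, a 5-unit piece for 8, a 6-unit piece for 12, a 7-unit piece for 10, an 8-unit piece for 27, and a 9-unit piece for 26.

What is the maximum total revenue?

Build r[k] bottom-up: r[k] = max over allowed piece i of (p[i] + r[k−i]).
r[1] = 2
r[2] = 4  (first piece 1, then r[1]=2)
r[3] = 8
r[4] = 10  (first piece 1, then r[3]=8)
r[5] = 12  (first piece 1, then r[4]=10)
r[6] = 16  (first piece 3, then r[3]=8)
r[7] = 18  (first piece 1, then r[6]=16)
r[8] = 27
r[9] = 29  (first piece 1, then r[8]=27)
One optimal cutting: 8 + 1 → 27 + 2 = 29.

29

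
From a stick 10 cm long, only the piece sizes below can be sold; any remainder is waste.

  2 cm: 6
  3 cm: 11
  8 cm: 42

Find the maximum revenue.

Build f[k] bottom-up: f[k] = max over allowed piece i of (p[i] + f[k−i]).
f[1] = 0
f[2] = 6
f[3] = max(6+0, 11+0) = 11
f[4] = max(6+6, 11+0) = 12
f[5] = max(6+11, 11+6) = 17
f[6] = max(6+12, 11+11) = 22
f[7] = max(6+17, 11+12) = 23
f[8] = max(6+22, 11+17, 42+0) = 42
f[9] = max(6+23, 11+22, 42+0) = 42
f[10] = max(6+42, 11+23, 42+6) = 48
One optimal cutting: 8 + 2 → 48.

48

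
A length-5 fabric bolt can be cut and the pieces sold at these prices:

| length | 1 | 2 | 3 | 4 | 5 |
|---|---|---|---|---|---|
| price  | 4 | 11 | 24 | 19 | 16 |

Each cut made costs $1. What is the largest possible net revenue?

Build v[k] bottom-up: v[k] = max over allowed piece i of (p[i] + v[k−i]) − 1 per cut.
v[1] = 4
v[2] = 11
v[3] = 24
v[4] = 27  (first piece 1, then v[3]=24)
v[5] = 34  (first piece 2, then v[3]=24)
One optimal plan: pieces 3 + 2 (1 cut) → $35 − $1 = $34.

34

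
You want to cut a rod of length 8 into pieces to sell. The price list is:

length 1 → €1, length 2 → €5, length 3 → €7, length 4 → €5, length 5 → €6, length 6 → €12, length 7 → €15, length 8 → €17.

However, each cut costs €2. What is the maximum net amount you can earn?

Consider every possible first cut. net[k] is the best of p[i]+net[k−i] over all sellable i≤k, charging 2 whenever i<k.
net[1] = 1
net[2] = 5
net[3] = 7
net[4] = 8  (first piece 2, then net[2]=5)
net[5] = 10  (first piece 2, then net[3]=7)
net[6] = 12  (first piece 3, then net[3]=7)
net[7] = 15
net[8] = 17
Best is to make no cuts and sell whole for €17.

17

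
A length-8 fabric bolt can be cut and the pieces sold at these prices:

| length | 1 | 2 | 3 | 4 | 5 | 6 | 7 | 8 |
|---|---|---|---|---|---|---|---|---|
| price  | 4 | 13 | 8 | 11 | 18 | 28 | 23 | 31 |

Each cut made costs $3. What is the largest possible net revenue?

43

Let r[k] be the best obtainable value from length k. For each k, try every first piece i and keep the best of price[i] + r[k−i] minus the 3 cut fee when i<k.
r[1] = 4
r[2] = max(4+4-3, 13+0) = 13
r[3] = max(4+13-3, 13+4-3, 8+0) = 14
r[4] = max(4+14-3, 13+13-3, 8+4-3, 11+0) = 23
r[5] = max(4+23-3, 13+14-3, 8+13-3, 11+4-3, 18+0) = 24
r[6] = max(4+24-3, 13+23-3, 8+14-3, 11+13-3, 18+4-3, 28+0) = 33
r[7] = max(4+33-3, 13+24-3, 8+23-3, …, 28+4-3, 23+0) = 34
r[8] = max(4+34-3, 13+33-3, 8+24-3, …, 23+4-3, 31+0) = 43
One optimal plan: pieces 2 + 2 + 2 + 2 (3 cuts) → $52 − $9 = $43.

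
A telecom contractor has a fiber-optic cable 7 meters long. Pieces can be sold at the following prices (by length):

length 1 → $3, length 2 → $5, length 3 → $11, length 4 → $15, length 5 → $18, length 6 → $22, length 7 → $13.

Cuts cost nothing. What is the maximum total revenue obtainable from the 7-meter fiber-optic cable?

Build R[k] bottom-up: R[k] = max over allowed piece i of (p[i] + R[k−i]).
R[1] = 3
R[2] = 6  (first piece 1, then R[1]=3)
R[3] = 11
R[4] = 15
R[5] = 18  (first piece 1, then R[4]=15)
R[6] = 22  (first piece 3, then R[3]=11)
R[7] = 26  (first piece 3, then R[4]=15)
One optimal cutting: 4 + 3 → $15 + $11 = $26.

26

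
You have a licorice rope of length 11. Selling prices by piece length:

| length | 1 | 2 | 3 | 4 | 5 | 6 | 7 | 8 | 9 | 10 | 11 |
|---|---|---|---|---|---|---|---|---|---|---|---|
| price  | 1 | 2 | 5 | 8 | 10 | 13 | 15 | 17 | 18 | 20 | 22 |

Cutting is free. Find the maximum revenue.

23

Consider every possible first cut. r[k] is the best of p[i]+r[k−i] over all sellable i≤k.
r[1] = 1
r[2] = max(1+1, 2+0) = 2
r[3] = max(1+2, 2+1, 5+0) = 5
r[4] = max(1+5, 2+2, 5+1, 8+0) = 8
r[5] = max(1+8, 2+5, 5+2, 8+1, 10+0) = 10
r[6] = max(1+10, 2+8, 5+5, 8+2, 10+1, 13+0) = 13
r[7] = max(1+13, 2+10, 5+8, …, 13+1, 15+0) = 15
r[8] = max(1+15, 2+13, 5+10, …, 15+1, 17+0) = 17
r[9] = max(1+17, 2+15, 5+13, …, 17+1, 18+0) = 18
r[10] = max(1+18, 2+17, 5+15, …, 18+1, 20+0) = 21
r[11] = max(1+21, 2+18, 5+17, …, 20+1, 22+0) = 23
One optimal cutting: 7 + 4 → ¢15 + ¢8 = ¢23.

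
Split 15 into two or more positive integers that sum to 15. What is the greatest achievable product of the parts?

Define f[k] = max over 1≤i<k of i · max(k−i, f[k−i]); the inner max lets the remainder stay uncut if that's better.
f[2] = 1×max(1,0) = 1×1 = 1
f[3] = max(1×2, 2×1) = 2
f[4] = max(1×3, 2×2, 3×1) = 4
f[5] = max(1×4, 2×3, 3×2, 4×1) = 6
f[6] = max(1×6, 2×4, 3×3, 4×2, 5×1) = 9
f[7] = max(1×9, 2×6, 3×4, 4×3, 5×2, 6×1) = 12
f[8] = max(1×12, 2×9, 3×6, …, 6×2, 7×1) = 18
f[9] = max(1×18, 2×12, 3×9, …, 7×2, 8×1) = 27
f[10] = max(1×27, 2×18, 3×12, …, 8×2, 9×1) = 36
f[11] = max(1×36, 2×27, 3×18, …, 9×2, 10×1) = 54
f[12] = max(1×54, 2×36, 3×27, …, 10×2, 11×1) = 81
f[13] = max(1×81, 2×54, 3×36, …, 11×2, 12×1) = 108
f[14] = max(1×108, 2×81, 3×54, …, 12×2, 13×1) = 162
f[15] = max(1×162, 2×108, 3×81, …, 13×2, 14×1) = 243
One optimal split: 3 + 3 + 3 + 3 + 3; product 3×3×3×3×3 = 243.

243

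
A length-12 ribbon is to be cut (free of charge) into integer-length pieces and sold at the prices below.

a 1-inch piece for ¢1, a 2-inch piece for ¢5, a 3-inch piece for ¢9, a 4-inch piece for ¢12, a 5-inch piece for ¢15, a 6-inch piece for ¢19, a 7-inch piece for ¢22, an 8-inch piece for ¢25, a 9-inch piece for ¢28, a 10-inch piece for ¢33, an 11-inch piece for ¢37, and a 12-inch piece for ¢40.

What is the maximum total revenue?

40

Consider every possible first cut. best[k] is the best of p[i]+best[k−i] over all sellable i≤k.
best[1] = 1
best[2] = 5
best[3] = 9
best[4] = 12
best[5] = 15
best[6] = 19
best[7] = 22
best[8] = 25
best[9] = 28  (first piece 3, then best[6]=19)
best[10] = 33
best[11] = 37
best[12] = 40
Best is to sell the whole 12-inch piece uncut for ¢40.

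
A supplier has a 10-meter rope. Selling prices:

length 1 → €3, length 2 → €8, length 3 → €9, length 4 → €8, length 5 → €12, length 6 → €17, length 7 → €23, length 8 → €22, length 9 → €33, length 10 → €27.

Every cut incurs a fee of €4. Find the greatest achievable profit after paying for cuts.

32

Consider every possible first cut. net[k] is the best of p[i]+net[k−i] over all sellable i≤k, charging 4 whenever i<k.
net[1] = 3
net[2] = 8
net[3] = 9
net[4] = 12  (first piece 2, then net[2]=8)
net[5] = 13  (first piece 2, then net[3]=9)
net[6] = 17
net[7] = 23
net[8] = 22  (first piece 1, then net[7]=23)
net[9] = 33
net[10] = 32  (first piece 1, then net[9]=33)
One optimal plan: pieces 9 + 1 (1 cut) → €36 − €4 = €32.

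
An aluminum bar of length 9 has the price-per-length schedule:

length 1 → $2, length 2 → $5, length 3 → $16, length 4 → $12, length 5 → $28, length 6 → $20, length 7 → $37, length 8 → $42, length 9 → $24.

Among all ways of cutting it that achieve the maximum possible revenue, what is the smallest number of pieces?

Let r[k] be the best obtainable value from length k. For each k, try every first piece i and keep the best of price[i] + r[k−i].
r[1] = 2
r[2] = 5
r[3] = 16
r[4] = 18  (first piece 1, then r[3]=16)
r[5] = 28
r[6] = 32  (first piece 3, then r[3]=16)
r[7] = 37
r[8] = 44  (first piece 3, then r[5]=28)
r[9] = 48  (first piece 3, then r[6]=32)
Maximum revenue is $48.
Now minimize piece count subject to staying optimal: for each k, pieces[k] = 1 + min over i with p[i]+r[k−i]=r[k] of pieces[k−i].
pieces[6] = 2
pieces[7] = 1
pieces[8] = 2
pieces[9] = 3

3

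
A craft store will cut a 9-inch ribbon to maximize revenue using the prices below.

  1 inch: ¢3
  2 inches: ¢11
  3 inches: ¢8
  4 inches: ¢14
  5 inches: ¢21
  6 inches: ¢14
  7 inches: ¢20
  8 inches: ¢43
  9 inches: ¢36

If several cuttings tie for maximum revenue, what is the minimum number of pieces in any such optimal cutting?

Build r[k] bottom-up: r[k] = max over allowed piece i of (p[i] + r[k−i]).
r[1] = 3
r[2] = 11
r[3] = 14  (first piece 1, then r[2]=11)
r[4] = 22  (first piece 2, then r[2]=11)
r[5] = 25  (first piece 1, then r[4]=22)
r[6] = 33  (first piece 2, then r[4]=22)
r[7] = 36  (first piece 1, then r[6]=33)
r[8] = 44  (first piece 2, then r[6]=33)
r[9] = 47  (first piece 1, then r[8]=44)
Maximum revenue is ¢47.
Now minimize piece count subject to staying optimal: for each k, pieces[k] = 1 + min over i with p[i]+r[k−i]=r[k] of pieces[k−i].
pieces[6] = 3
pieces[7] = 4
pieces[8] = 4
pieces[9] = 5

5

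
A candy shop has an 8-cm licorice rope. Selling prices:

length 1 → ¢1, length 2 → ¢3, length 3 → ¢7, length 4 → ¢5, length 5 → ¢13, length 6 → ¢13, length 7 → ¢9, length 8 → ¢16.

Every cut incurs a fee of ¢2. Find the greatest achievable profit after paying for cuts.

Let v[k] be the best obtainable value from length k. For each k, try every first piece i and keep the best of price[i] + v[k−i] minus the 2 cut fee when i<k.
v[1] = 1
v[2] = 3
v[3] = 7
v[4] = 6  (first piece 1, then v[3]=7)
v[5] = 13
v[6] = 13
v[7] = 14  (first piece 2, then v[5]=13)
v[8] = 18  (first piece 3, then v[5]=13)
One optimal plan: pieces 5 + 3 (1 cut) → ¢20 − ¢2 = ¢18.

18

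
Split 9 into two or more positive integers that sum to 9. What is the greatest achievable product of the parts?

27

Define P[k] = max over 1≤i<k of i · max(k−i, P[k−i]); the inner max lets the remainder stay uncut if that's better.
P[2] = 1*max(1,0) = 1*1 = 1
P[3] = max(1*2, 2*1) = 2
P[4] = max(1*3, 2*2, 3*1) = 4
P[5] = max(1*4, 2*3, 3*2, 4*1) = 6
P[6] = max(1*6, 2*4, 3*3, 4*2, 5*1) = 9
P[7] = max(1*9, 2*6, 3*4, 4*3, 5*2, 6*1) = 12
P[8] = max(1*12, 2*9, 3*6, …, 6*2, 7*1) = 18
P[9] = max(1*18, 2*12, 3*9, …, 7*2, 8*1) = 27
One optimal split: 3 + 3 + 3; product 3*3*3 = 27.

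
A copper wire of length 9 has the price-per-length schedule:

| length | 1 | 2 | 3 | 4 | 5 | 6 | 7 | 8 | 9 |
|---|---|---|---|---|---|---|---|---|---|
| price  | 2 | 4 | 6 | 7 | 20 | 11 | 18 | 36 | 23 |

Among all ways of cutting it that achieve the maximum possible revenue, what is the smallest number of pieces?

2

Consider every possible first cut. r[k] is the best of p[i]+r[k−i] over all sellable i≤k.
r[1] = 2
r[2] = 4  (first piece 1, then r[1]=2)
r[3] = 6  (first piece 1, then r[2]=4)
r[4] = 8  (first piece 1, then r[3]=6)
r[5] = 20
r[6] = 22  (first piece 1, then r[5]=20)
r[7] = 24  (first piece 1, then r[6]=22)
r[8] = 36
r[9] = 38  (first piece 1, then r[8]=36)
Maximum revenue is €38.
Now minimize piece count subject to staying optimal: for each k, pieces[k] = 1 + min over i with p[i]+r[k−i]=r[k] of pieces[k−i].
pieces[6] = 2
pieces[7] = 2
pieces[8] = 1
pieces[9] = 2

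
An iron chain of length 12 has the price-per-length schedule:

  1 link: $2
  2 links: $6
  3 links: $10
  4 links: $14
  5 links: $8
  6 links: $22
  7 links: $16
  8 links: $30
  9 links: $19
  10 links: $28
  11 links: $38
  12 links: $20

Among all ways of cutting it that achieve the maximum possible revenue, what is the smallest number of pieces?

Build r[k] bottom-up: r[k] = max over allowed piece i of (p[i] + r[k−i]).
r[1] = 2
r[2] = max(2+2, 6+0) = 6
r[3] = max(2+6, 6+2, 10+0) = 10
r[4] = max(2+10, 6+6, 10+2, 14+0) = 14
r[5] = max(2+14, 6+10, 10+6, 14+2, 8+0) = 16
r[6] = max(2+16, 6+14, 10+10, 14+6, 8+2, 22+0) = 22
r[7] = max(2+22, 6+16, 10+14, …, 22+2, 16+0) = 24
r[8] = max(2+24, 6+22, 10+16, …, 16+2, 30+0) = 30
r[9] = max(2+30, 6+24, 10+22, …, 30+2, 19+0) = 32
r[10] = max(2+32, 6+30, 10+24, …, 19+2, 28+0) = 36
r[11] = max(2+36, 6+32, 10+30, …, 28+2, 38+0) = 40
r[12] = max(2+40, 6+36, 10+32, …, 38+2, 20+0) = 44
Maximum revenue is $44.
Now minimize piece count subject to staying optimal: for each k, pieces[k] = 1 + min over i with p[i]+r[k−i]=r[k] of pieces[k−i].
pieces[9] = 2
pieces[10] = 2
pieces[11] = 2
pieces[12] = 2

2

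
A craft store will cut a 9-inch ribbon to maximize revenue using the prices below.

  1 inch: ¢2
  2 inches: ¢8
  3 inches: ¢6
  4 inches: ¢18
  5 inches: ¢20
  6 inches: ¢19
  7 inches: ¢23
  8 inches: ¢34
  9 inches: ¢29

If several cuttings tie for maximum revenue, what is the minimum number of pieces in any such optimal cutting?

2

Consider every possible first cut. r[k] is the best of p[i]+r[k−i] over all sellable i≤k.
r[1] = 2
r[2] = 8
r[3] = 10  (first piece 1, then r[2]=8)
r[4] = 18
r[5] = 20  (first piece 1, then r[4]=18)
r[6] = 26  (first piece 2, then r[4]=18)
r[7] = 28  (first piece 1, then r[6]=26)
r[8] = 36  (first piece 4, then r[4]=18)
r[9] = 38  (first piece 1, then r[8]=36)
Maximum revenue is ¢38.
Now minimize piece count subject to staying optimal: for each k, pieces[k] = 1 + min over i with p[i]+r[k−i]=r[k] of pieces[k−i].
pieces[6] = 2
pieces[7] = 2
pieces[8] = 2
pieces[9] = 2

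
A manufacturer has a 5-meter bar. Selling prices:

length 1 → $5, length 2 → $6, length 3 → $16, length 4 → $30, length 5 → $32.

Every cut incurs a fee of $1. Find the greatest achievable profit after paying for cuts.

Consider every possible first cut. net[k] is the best of p[i]+net[k−i] over all sellable i≤k, charging 1 whenever i<k.
net[1] = 5
net[2] = 9  (first piece 1, then net[1]=5)
net[3] = 16
net[4] = 30
net[5] = 34  (first piece 1, then net[4]=30)
One optimal plan: pieces 4 + 1 (1 cut) → $35 − $1 = $34.

34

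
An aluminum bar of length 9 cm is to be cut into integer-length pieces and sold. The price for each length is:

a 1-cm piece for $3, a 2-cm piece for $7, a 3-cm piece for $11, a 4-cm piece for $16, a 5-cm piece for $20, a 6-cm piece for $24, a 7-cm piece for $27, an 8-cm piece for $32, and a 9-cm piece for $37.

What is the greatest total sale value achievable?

37

Build best[k] bottom-up: best[k] = max over allowed piece i of (p[i] + best[k−i]).
best[1] = 3
best[2] = 7
best[3] = 11
best[4] = 16
best[5] = 20
best[6] = 24
best[7] = 27  (first piece 1, then best[6]=24)
best[8] = 32  (first piece 4, then best[4]=16)
best[9] = 37
Best is to sell the whole 9-cm piece uncut for $37.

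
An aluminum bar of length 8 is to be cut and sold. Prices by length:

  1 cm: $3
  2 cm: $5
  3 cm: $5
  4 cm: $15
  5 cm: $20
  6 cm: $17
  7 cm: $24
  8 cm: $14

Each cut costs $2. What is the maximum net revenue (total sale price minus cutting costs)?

28

Build r[k] bottom-up: r[k] = max over allowed piece i of (p[i] + r[k−i]) − 2 per cut.
r[1] = 3
r[2] = 5
r[3] = 6  (first piece 1, then r[2]=5)
r[4] = 15
r[5] = 20
r[6] = 21  (first piece 1, then r[5]=20)
r[7] = 24
r[8] = 28  (first piece 4, then r[4]=15)
One optimal plan: pieces 4 + 4 (1 cut) → $30 − $2 = $28.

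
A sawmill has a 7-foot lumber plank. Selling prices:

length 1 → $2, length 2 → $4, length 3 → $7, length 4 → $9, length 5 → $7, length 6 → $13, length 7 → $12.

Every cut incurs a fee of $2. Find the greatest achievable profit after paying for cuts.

14

Let v[k] be the best obtainable value from length k. For each k, try every first piece i and keep the best of price[i] + v[k−i] minus the 2 cut fee when i<k.
v[1] = 2
v[2] = 4
v[3] = 7
v[4] = 9
v[5] = 9  (first piece 1, then v[4]=9)
v[6] = 13
v[7] = 14  (first piece 3, then v[4]=9)
One optimal plan: pieces 4 + 3 (1 cut) → $16 − $2 = $14.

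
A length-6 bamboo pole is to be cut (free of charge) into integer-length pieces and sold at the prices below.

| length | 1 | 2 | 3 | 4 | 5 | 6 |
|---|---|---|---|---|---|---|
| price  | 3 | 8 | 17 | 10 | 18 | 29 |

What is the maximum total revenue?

34

Build best[k] bottom-up: best[k] = max over allowed piece i of (p[i] + best[k−i]).
best[1] = 3
best[2] = 8
best[3] = 17
best[4] = 20  (first piece 1, then best[3]=17)
best[5] = 25  (first piece 2, then best[3]=17)
best[6] = 34  (first piece 3, then best[3]=17)
One optimal cutting: 3 + 3 → $17 + $17 = $34.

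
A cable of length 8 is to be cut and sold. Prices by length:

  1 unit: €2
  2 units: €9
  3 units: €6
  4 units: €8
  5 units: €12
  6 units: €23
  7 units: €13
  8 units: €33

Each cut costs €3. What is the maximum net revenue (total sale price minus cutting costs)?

Build r[k] bottom-up: r[k] = max over allowed piece i of (p[i] + r[k−i]) − 3 per cut.
r[1] = 2
r[2] = max(2+2-3, 9+0) = 9
r[3] = max(2+9-3, 9+2-3, 6+0) = 8
r[4] = max(2+8-3, 9+9-3, 6+2-3, 8+0) = 15
r[5] = max(2+15-3, 9+8-3, 6+9-3, 8+2-3, 12+0) = 14
r[6] = max(2+14-3, 9+15-3, 6+8-3, 8+9-3, 12+2-3, 23+0) = 23
r[7] = max(2+23-3, 9+14-3, 6+15-3, …, 23+2-3, 13+0) = 22
r[8] = max(2+22-3, 9+23-3, 6+14-3, …, 13+2-3, 33+0) = 33
Best is to make no cuts and sell whole for €33.

33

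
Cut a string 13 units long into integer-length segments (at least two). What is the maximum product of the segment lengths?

Fill m[k] for k=2..13: at each k try every first piece i and multiply by the better of (k−i) uncut or m[k−i].
m[2] = 1·max(1,0) = 1·1 = 1
m[3] = 1·max(2,1) = 1·2 = 2
m[4] = 2·max(2,1) = 2·2 = 4
m[5] = 2·max(3,2) = 2·3 = 6
m[6] = 3·max(3,2) = 3·3 = 9
m[7] = 2·max(5,6) = 2·6 = 12
m[8] = 2·max(6,9) = 2·9 = 18
m[9] = 3·max(6,9) = 3·9 = 27
m[10] = 2·max(8,18) = 2·18 = 36
m[11] = 2·max(9,27) = 2·27 = 54
m[12] = 3·max(9,27) = 3·27 = 81
m[13] = 2·max(11,54) = 2·54 = 108
One optimal split: 3 + 3 + 3 + 2 + 2; product 3·3·3·2·2 = 108.

108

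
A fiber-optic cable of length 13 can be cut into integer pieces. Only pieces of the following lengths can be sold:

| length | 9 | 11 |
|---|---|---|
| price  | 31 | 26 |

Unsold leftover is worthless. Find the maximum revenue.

31

Build r[k] bottom-up: r[k] = max over allowed piece i of (p[i] + r[k−i]).
r[1] = 0
r[2] = 0
r[3] = 0
r[4] = 0
r[5] = 0
r[6] = 0
r[7] = 0
r[8] = 0
r[9] = 31
r[10] = 31
r[11] = 31
r[12] = 31
r[13] = 31
One optimal cutting: pieces 9 with 4 meters of scrap → $31.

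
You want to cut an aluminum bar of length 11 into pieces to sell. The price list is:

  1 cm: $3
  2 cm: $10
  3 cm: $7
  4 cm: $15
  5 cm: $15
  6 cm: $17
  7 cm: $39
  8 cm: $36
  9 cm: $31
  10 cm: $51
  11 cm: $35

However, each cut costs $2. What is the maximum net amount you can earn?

Build net[k] bottom-up: net[k] = max over allowed piece i of (p[i] + net[k−i]) − 2 per cut.
net[1] = 3
net[2] = 10
net[3] = 11  (first piece 1, then net[2]=10)
net[4] = 18  (first piece 2, then net[2]=10)
net[5] = 19  (first piece 1, then net[4]=18)
net[6] = 26  (first piece 2, then net[4]=18)
net[7] = 39
net[8] = 40  (first piece 1, then net[7]=39)
net[9] = 47  (first piece 2, then net[7]=39)
net[10] = 51
net[11] = 55  (first piece 2, then net[9]=47)
One optimal plan: pieces 7 + 2 + 2 (2 cuts) → $59 − $4 = $55.

55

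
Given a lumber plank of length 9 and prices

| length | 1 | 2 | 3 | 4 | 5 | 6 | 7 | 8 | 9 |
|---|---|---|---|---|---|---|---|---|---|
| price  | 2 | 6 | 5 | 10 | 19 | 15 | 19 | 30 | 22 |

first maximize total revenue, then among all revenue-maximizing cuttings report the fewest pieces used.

2

Build r[k] bottom-up: r[k] = max over allowed piece i of (p[i] + r[k−i]).
r[1] = 2
r[2] = max(2+2, 6+0) = 6
r[3] = max(2+6, 6+2, 5+0) = 8
r[4] = max(2+8, 6+6, 5+2, 10+0) = 12
r[5] = max(2+12, 6+8, 5+6, 10+2, 19+0) = 19
r[6] = max(2+19, 6+12, 5+8, 10+6, 19+2, 15+0) = 21
r[7] = max(2+21, 6+19, 5+12, …, 15+2, 19+0) = 25
r[8] = max(2+25, 6+21, 5+19, …, 19+2, 30+0) = 30
r[9] = max(2+30, 6+25, 5+21, …, 30+2, 22+0) = 32
Maximum revenue is $32.
Now minimize piece count subject to staying optimal: for each k, pieces[k] = 1 + min over i with p[i]+r[k−i]=r[k] of pieces[k−i].
pieces[6] = 2
pieces[7] = 2
pieces[8] = 1
pieces[9] = 2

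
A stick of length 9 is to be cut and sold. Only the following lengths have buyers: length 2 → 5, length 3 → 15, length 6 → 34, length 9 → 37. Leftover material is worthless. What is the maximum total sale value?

49

Build r[k] bottom-up: r[k] = max over allowed piece i of (p[i] + r[k−i]).
r[1] = 0
r[2] = 5
r[3] = max(5+0, 15+0) = 15
r[4] = max(5+5, 15+0) = 15
r[5] = max(5+15, 15+5) = 20
r[6] = max(5+15, 15+15, 34+0) = 34
r[7] = max(5+20, 15+15, 34+0) = 34
r[8] = max(5+34, 15+20, 34+5) = 39
r[9] = max(5+34, 15+34, 34+15, 37+0) = 49
One optimal cutting: 6 + 3 → 49.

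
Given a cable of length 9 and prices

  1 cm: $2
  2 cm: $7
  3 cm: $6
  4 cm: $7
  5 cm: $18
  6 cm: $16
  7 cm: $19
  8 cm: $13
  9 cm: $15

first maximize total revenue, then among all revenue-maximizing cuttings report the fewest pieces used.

Build r[k] bottom-up: r[k] = max over allowed piece i of (p[i] + r[k−i]).
r[1] = 2
r[2] = max(2+2, 7+0) = 7
r[3] = max(2+7, 7+2, 6+0) = 9
r[4] = max(2+9, 7+7, 6+2, 7+0) = 14
r[5] = max(2+14, 7+9, 6+7, 7+2, 18+0) = 18
r[6] = max(2+18, 7+14, 6+9, 7+7, 18+2, 16+0) = 21
r[7] = max(2+21, 7+18, 6+14, …, 16+2, 19+0) = 25
r[8] = max(2+25, 7+21, 6+18, …, 19+2, 13+0) = 28
r[9] = max(2+28, 7+25, 6+21, …, 13+2, 15+0) = 32
Maximum revenue is $32.
Now minimize piece count subject to staying optimal: for each k, pieces[k] = 1 + min over i with p[i]+r[k−i]=r[k] of pieces[k−i].
pieces[6] = 3
pieces[7] = 2
pieces[8] = 4
pieces[9] = 3

3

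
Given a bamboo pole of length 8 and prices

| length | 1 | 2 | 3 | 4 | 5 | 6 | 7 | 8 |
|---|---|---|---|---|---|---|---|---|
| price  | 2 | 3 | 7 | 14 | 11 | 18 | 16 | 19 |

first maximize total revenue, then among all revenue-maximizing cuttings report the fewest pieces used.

2

Let r[k] be the best obtainable value from length k. For each k, try every first piece i and keep the best of price[i] + r[k−i].
r[1] = 2
r[2] = 4  (first piece 1, then r[1]=2)
r[3] = 7
r[4] = 14
r[5] = 16  (first piece 1, then r[4]=14)
r[6] = 18  (first piece 1, then r[5]=16)
r[7] = 21  (first piece 3, then r[4]=14)
r[8] = 28  (first piece 4, then r[4]=14)
Maximum revenue is $28.
Now minimize piece count subject to staying optimal: for each k, pieces[k] = 1 + min over i with p[i]+r[k−i]=r[k] of pieces[k−i].
pieces[5] = 2
pieces[6] = 1
pieces[7] = 2
pieces[8] = 2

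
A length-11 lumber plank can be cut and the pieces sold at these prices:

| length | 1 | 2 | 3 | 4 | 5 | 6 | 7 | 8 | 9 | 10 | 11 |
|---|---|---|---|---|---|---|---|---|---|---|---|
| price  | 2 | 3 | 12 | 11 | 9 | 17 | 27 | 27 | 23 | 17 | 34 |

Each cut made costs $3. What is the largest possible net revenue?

Build r[k] bottom-up: r[k] = max over allowed piece i of (p[i] + r[k−i]) − 3 per cut.
r[1] = 2
r[2] = 3
r[3] = 12
r[4] = 11  (first piece 1, then r[3]=12)
r[5] = 12  (first piece 2, then r[3]=12)
r[6] = 21  (first piece 3, then r[3]=12)
r[7] = 27
r[8] = 27
r[9] = 30  (first piece 3, then r[6]=21)
r[10] = 36  (first piece 3, then r[7]=27)
r[11] = 36  (first piece 3, then r[8]=27)
One optimal plan: pieces 8 + 3 (1 cut) → $39 − $3 = $36.

36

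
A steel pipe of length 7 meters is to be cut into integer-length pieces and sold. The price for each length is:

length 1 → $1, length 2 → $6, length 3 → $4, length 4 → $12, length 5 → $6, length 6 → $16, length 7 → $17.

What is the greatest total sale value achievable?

19

Consider every possible first cut. r[k] is the best of p[i]+r[k−i] over all sellable i≤k.
r[1] = 1
r[2] = max(1+1, 6+0) = 6
r[3] = max(1+6, 6+1, 4+0) = 7
r[4] = max(1+7, 6+6, 4+1, 12+0) = 12
r[5] = max(1+12, 6+7, 4+6, 12+1, 6+0) = 13
r[6] = max(1+13, 6+12, 4+7, 12+6, 6+1, 16+0) = 18
r[7] = max(1+18, 6+13, 4+12, …, 16+1, 17+0) = 19
One optimal cutting: 2 + 2 + 2 + 1 → $6 + $6 + $6 + $1 = $19.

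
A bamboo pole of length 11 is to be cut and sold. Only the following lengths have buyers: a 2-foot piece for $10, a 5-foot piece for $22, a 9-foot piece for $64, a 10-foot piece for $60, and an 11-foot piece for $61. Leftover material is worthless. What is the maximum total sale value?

74

Build r[k] bottom-up: r[k] = max over allowed piece i of (p[i] + r[k−i]).
r[1] = 0
r[2] = 10
r[3] = 10
r[4] = 20  (first piece 2, then r[2]=10)
r[5] = 22
r[6] = 30  (first piece 2, then r[4]=20)
r[7] = 32  (first piece 2, then r[5]=22)
r[8] = 40  (first piece 2, then r[6]=30)
r[9] = 64
r[10] = 64
r[11] = 74  (first piece 2, then r[9]=64)
One optimal cutting: 9 + 2 → $74.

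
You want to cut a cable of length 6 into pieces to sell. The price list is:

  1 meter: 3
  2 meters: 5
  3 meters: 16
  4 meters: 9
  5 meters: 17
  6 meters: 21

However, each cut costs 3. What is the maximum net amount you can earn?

29

Build v[k] bottom-up: v[k] = max over allowed piece i of (p[i] + v[k−i]) − 3 per cut.
v[1] = 3
v[2] = max(3+3-3, 5+0) = 5
v[3] = max(3+5-3, 5+3-3, 16+0) = 16
v[4] = max(3+16-3, 5+5-3, 16+3-3, 9+0) = 16
v[5] = max(3+16-3, 5+16-3, 16+5-3, 9+3-3, 17+0) = 18
v[6] = max(3+18-3, 5+16-3, 16+16-3, 9+5-3, 17+3-3, 21+0) = 29
One optimal plan: pieces 3 + 3 (1 cut) → 32 − 3 = 29.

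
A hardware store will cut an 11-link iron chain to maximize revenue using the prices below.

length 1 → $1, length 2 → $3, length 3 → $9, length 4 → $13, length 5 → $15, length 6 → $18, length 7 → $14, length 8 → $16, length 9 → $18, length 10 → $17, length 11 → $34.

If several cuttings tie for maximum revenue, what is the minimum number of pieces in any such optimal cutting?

Consider every possible first cut. r[k] is the best of p[i]+r[k−i] over all sellable i≤k.
r[1] = 1
r[2] = max(1+1, 3+0) = 3
r[3] = max(1+3, 3+1, 9+0) = 9
r[4] = max(1+9, 3+3, 9+1, 13+0) = 13
r[5] = max(1+13, 3+9, 9+3, 13+1, 15+0) = 15
r[6] = max(1+15, 3+13, 9+9, 13+3, 15+1, 18+0) = 18
r[7] = max(1+18, 3+15, 9+13, …, 18+1, 14+0) = 22
r[8] = max(1+22, 3+18, 9+15, …, 14+1, 16+0) = 26
r[9] = max(1+26, 3+22, 9+18, …, 16+1, 18+0) = 28
r[10] = max(1+28, 3+26, 9+22, …, 18+1, 17+0) = 31
r[11] = max(1+31, 3+28, 9+26, …, 17+1, 34+0) = 35
Maximum revenue is $35.
Now minimize piece count subject to staying optimal: for each k, pieces[k] = 1 + min over i with p[i]+r[k−i]=r[k] of pieces[k−i].
pieces[8] = 2
pieces[9] = 2
pieces[10] = 2
pieces[11] = 3

3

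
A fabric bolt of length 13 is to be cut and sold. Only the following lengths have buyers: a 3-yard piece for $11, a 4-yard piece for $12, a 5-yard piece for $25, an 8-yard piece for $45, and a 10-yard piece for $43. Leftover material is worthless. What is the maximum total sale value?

70

Consider every possible first cut. best[k] is the best of p[i]+best[k−i] over all sellable i≤k.
best[1] = 0
best[2] = 0
best[3] = 11
best[4] = max(11+0, 12+0) = 12
best[5] = max(11+0, 12+0, 25+0) = 25
best[6] = max(11+11, 12+0, 25+0) = 25
best[7] = max(11+12, 12+11, 25+0) = 25
best[8] = max(11+25, 12+12, 25+11, 45+0) = 45
best[9] = max(11+25, 12+25, 25+12, 45+0) = 45
best[10] = max(11+25, 12+25, 25+25, 45+0, 43+0) = 50
best[11] = max(11+45, 12+25, 25+25, 45+11, 43+0) = 56
best[12] = max(11+45, 12+45, 25+25, 45+12, 43+0) = 57
best[13] = max(11+50, 12+45, 25+45, 45+25, 43+11) = 70
One optimal cutting: 8 + 5 → $70.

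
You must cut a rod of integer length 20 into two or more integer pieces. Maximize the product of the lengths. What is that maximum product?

1458

Let f[k] be the best product for length k (with at least one cut). For each first piece i, the rest contributes max(k−i, f[k−i]).
f[2] = 1*max(1,0) = 1*1 = 1
f[3] = 1*max(2,1) = 1*2 = 2
f[4] = 2*max(2,1) = 2*2 = 4
f[5] = 2*max(3,2) = 2*3 = 6
f[6] = 3*max(3,2) = 3*3 = 9
f[7] = 2*max(5,6) = 2*6 = 12
f[8] = 2*max(6,9) = 2*9 = 18
f[9] = 3*max(6,9) = 3*9 = 27
f[10] = 2*max(8,18) = 2*18 = 36
f[11] = 2*max(9,27) = 2*27 = 54
f[12] = 3*max(9,27) = 3*27 = 81
f[13] = 2*max(11,54) = 2*54 = 108
f[14] = 2*max(12,81) = 2*81 = 162
f[15] = 3*max(12,81) = 3*81 = 243
f[16] = 2*max(14,162) = 2*162 = 324
f[17] = 2*max(15,243) = 2*243 = 486
f[18] = 3*max(15,243) = 3*243 = 729
f[19] = 2*max(17,486) = 2*486 = 972
f[20] = 2*max(18,729) = 2*729 = 1458
One optimal split: 3 + 3 + 3 + 3 + 3 + 3 + 2; product 3*3*3*3*3*3*2 = 1458.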